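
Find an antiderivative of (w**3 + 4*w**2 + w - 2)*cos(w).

w**3*sin(w) + 4*w**2*sin(w) + 3*w**2*cos(w) - 5*w*sin(w) + 8*w*cos(w) - 10*sin(w) - 5*cos(w) + C

Use integration by parts with u = w**3 + 4*w**2 + w - 2, dv = cos(w) dw, so v = sin(w).
Apply parts 3 times (tabular method): alternate signs, differentiate u down to 0, integrate dv up.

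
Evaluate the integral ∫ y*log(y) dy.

y**2*log(y)/2 - y**2/4 + C

Use integration by parts with u = log(y), dv = y dy.
Then du = 1/y dy and v = y**2/2.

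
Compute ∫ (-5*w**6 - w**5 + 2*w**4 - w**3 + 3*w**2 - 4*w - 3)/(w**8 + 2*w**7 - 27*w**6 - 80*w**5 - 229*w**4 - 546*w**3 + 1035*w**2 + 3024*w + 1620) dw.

Factor the denominator: (w - 6)*(w - 2)*(w + 1)**2*(w + 3)*(w + 5)*(w**2 + 9).
Partial-fraction decomposition: -(27133*w + 95892)/(198900*(w**2 + 9)) + 73533/(83776*(w + 5)) - 353/(720*(w + 3)) + 529/(235200*(w + 1)) + 1/(560*(w + 1)**2) + 109/(5460*(w - 2)) - 8837/(32340*(w - 6)).
Integrate each term; A/(w−a) gives A·log|w−a|; the (Bw+D)/(w²+p²) term gives a log and an atan.

-8837*log(w - 6)/32340 + 109*log(w - 2)/5460 + 529*log(w + 1)/235200 - 353*log(w + 3)/720 + 73533*log(w + 5)/83776 - 27133*log(w**2 + 9)/397800 - 7991*atan(w/3)/49725 - 1/(560*w + 560) + C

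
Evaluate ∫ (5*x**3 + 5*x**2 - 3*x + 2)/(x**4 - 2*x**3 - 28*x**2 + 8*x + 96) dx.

Factor the denominator: (x - 6)*(x - 2)*(x + 2)*(x + 4).
Partial-fraction decomposition: 113/(60*(x + 4)) - 3/(16*(x + 2)) - 7/(12*(x - 2)) + 311/(80*(x - 6)).
Integrate each term: A/(x−a) contributes A·log|x−a|.

311*log(x - 6)/80 - 7*log(x - 2)/12 - 3*log(x + 2)/16 + 113*log(x + 4)/60 + C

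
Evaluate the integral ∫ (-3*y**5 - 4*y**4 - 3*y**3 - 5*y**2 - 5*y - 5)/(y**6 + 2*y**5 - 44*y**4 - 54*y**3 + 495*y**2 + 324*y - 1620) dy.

Factor the denominator: (y - 5)*(y - 3)*(y - 2)*(y + 3)**2*(y + 6).
Partial-fraction decomposition: -18637/(7128*(y + 6)) + 92111/(86400*(y + 3)) - 451/(720*(y + 3)**2) - 73/(200*(y - 2)) + 1199/(648*(y - 3)) - 4135/(1408*(y - 5)).
Integrate each term; A/(y−a) gives A·log|y−a|; A/(y−a)² gives −A/(y−a).

-4135*log(y - 5)/1408 + 1199*log(y - 3)/648 - 73*log(y - 2)/200 + 92111*log(y + 3)/86400 - 18637*log(y + 6)/7128 + 451/(720*y + 2160) + C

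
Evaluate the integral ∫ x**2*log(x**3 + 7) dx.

x**3*log(x**3 + 7)/3 - x**3/3 + 7*log(x**3 + 7)/3 + C

Let u = x**3 + 7, so du = (3*x**2) dx.
The integral becomes (1/3)·∫ log(u) du; integrate by parts with u′=log(u), dv′=du.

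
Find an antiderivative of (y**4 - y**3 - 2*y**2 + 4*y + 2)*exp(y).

(y**4 - 5*y**3 + 13*y**2 - 22*y + 24)*exp(y) + C

Use integration by parts with u = y**4 - y**3 - 2*y**2 + 4*y + 2, dv = exp(y) dy, so v = exp(y).
Apply parts 4 times (tabular method): alternate signs, differentiate u down to 0, integrate dv up.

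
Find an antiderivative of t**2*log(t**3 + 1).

Let u = t**3 + 1, so du = (3*t**2) dt.
The integral becomes (1/3)·∫ log(u) du; integrate by parts with u′=log(u), dv′=du.

t**3*log(t**3 + 1)/3 - t**3/3 + log(t**3 + 1)/3 + C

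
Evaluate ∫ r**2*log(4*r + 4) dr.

r**3*log(4*r + 4)/3 - r**3/9 + r**2/6 - r/3 + log(r + 1)/3 + C

Use integration by parts with u = log(4*r + 4), dv = r**2 dr.
Then du = 4/(4*r + 4) dr and v = r**3/3.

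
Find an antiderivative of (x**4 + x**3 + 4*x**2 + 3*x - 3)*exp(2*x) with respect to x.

Use integration by parts with u = x**4 + x**3 + 4*x**2 + 3*x - 3, dv = exp(2*x) dx, so v = exp(2*x)/2.
Apply parts 4 times (tabular method): alternate signs, differentiate u down to 0, integrate dv up.

(4*x**4 - 4*x**3 + 22*x**2 - 10*x - 7)*exp(2*x)/8 + C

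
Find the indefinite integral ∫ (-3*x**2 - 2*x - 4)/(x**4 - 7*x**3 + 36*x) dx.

-log(x)/9 - 31*log(x - 6)/36 + 37*log(x - 3)/45 + 3*log(x + 2)/20 + C

Factor the denominator: x*(x - 6)*(x - 3)*(x + 2).
Partial-fraction decomposition: 3/(20*(x + 2)) + 37/(45*(x - 3)) - 31/(36*(x - 6)) - 1/(9*x).
Integrate each term: A/(x−a) contributes A·log|x−a|.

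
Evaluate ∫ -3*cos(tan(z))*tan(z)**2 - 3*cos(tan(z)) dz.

Let u = tan(z), so du = (tan(z)**2 + 1) dz.
Rewriting, the integral becomes -3·∫ cos(u) du = -3·sin(u).
Substituting back, u = tan(z).

-3*sin(tan(z)) + C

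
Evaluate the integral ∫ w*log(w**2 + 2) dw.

Let u = w**2 + 2, so du = (2*w) dw.
The integral becomes (1/2)·∫ log(u) du; integrate by parts with u′=log(u), dv′=du.

w**2*log(w**2 + 2)/2 - w**2/2 + log(w**2 + 2) + C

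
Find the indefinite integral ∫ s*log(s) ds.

Use integration by parts with u = log(s), dv = s ds.
Then du = 1/s ds and v = s**2/2.

s**2*log(s)/2 - s**2/4 + C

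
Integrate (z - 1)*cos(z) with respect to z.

z*sin(z) - sin(z) + cos(z) + C

Use integration by parts with u = z - 1, dv = cos(z) dz, so v = sin(z).
Apply parts 1 times (tabular method): alternate signs, differentiate u down to 0, integrate dv up.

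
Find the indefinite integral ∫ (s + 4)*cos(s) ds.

Use integration by parts with u = s + 4, dv = cos(s) ds, so v = sin(s).
Apply parts 1 times (tabular method): alternate signs, differentiate u down to 0, integrate dv up.

s*sin(s) + 4*sin(s) + cos(s) + C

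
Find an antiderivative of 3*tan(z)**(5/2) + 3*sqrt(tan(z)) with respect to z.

Let u = tan(z), so du = (tan(z)**2 + 1) dz.
Rewriting, the integral becomes 3·∫ √u du = 3·(2/3)u^(3/2).
Substituting back, u = tan(z).

2*tan(z)**(3/2) + C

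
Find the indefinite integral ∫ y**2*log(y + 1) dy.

Use integration by parts with u = log(y + 1), dv = y**2 dy.
Then du = 1/(y + 1) dy and v = y**3/3.

y**3*log(y + 1)/3 - y**3/9 + y**2/6 - y/3 + log(y + 1)/3 + C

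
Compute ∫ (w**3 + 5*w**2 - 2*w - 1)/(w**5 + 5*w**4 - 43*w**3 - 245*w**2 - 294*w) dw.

log(w)/294 + 191*log(w - 7)/2940 + log(w + 2)/6 - 23*log(w + 3)/120 - 17*log(w + 7)/392 + C

Factor the denominator: w*(w - 7)*(w + 2)*(w + 3)*(w + 7).
Partial-fraction decomposition: -17/(392*(w + 7)) - 23/(120*(w + 3)) + 1/(6*(w + 2)) + 191/(2940*(w - 7)) + 1/(294*w).
Integrate each term: A/(w−a) contributes A·log|w−a|.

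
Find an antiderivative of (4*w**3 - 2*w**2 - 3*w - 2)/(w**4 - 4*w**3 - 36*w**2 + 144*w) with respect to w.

Factor the denominator: w*(w - 6)*(w - 4)*(w + 6).
Partial-fraction decomposition: 23/(18*(w + 6)) - 21/(8*(w - 4)) + 193/(36*(w - 6)) - 1/(72*w).
Integrate each term: A/(w−a) contributes A·log|w−a|.

-log(w)/72 + 193*log(w - 6)/36 - 21*log(w - 4)/8 + 23*log(w + 6)/18 + C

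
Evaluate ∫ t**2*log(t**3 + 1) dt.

Let u = t**3 + 1, so du = (3*t**2) dt.
The integral becomes (1/3)·∫ log(u) du; integrate by parts with u′=log(u), dv′=du.

t**3*log(t**3 + 1)/3 - t**3/3 + log(t**3 + 1)/3 + C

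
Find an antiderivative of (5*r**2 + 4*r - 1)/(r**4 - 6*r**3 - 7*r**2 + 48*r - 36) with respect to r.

203*log(r - 6)/180 - 27*log(r - 2)/20 + 2*log(r - 1)/5 - 8*log(r + 3)/45 + C

Factor the denominator: (r - 6)*(r - 2)*(r - 1)*(r + 3).
Partial-fraction decomposition: -8/(45*(r + 3)) + 2/(5*(r - 1)) - 27/(20*(r - 2)) + 203/(180*(r - 6)).
Integrate each term: A/(r−a) contributes A·log|r−a|.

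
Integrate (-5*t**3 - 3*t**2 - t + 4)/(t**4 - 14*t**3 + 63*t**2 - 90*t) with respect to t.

Factor the denominator: t*(t - 6)*(t - 5)*(t - 3).
Partial-fraction decomposition: -161/(18*(t - 3)) + 701/(10*(t - 5)) - 595/(9*(t - 6)) - 2/(45*t).
Integrate each term: A/(t−a) contributes A·log|t−a|.

-2*log(t)/45 - 595*log(t - 6)/9 + 701*log(t - 5)/10 - 161*log(t - 3)/18 + C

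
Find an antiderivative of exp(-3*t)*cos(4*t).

4*exp(-3*t)*sin(4*t)/25 - 3*exp(-3*t)*cos(4*t)/25 + C

Let I denote the integral. Integrate by parts with u = cos(4*t), dv = exp(-3*t) dt, so v = -exp(-3*t)/3: I = -exp(-3*t)*cos(4*t)/3 − (4/3)·∫ exp(-3*t)*sin(4*t) dt.
Apply parts again with u = sin(4*t), dv = exp(-3*t) dt: ∫ exp(-3*t)*sin(4*t) dt = -exp(-3*t)*sin(4*t)/3 + (4/3)·I. Substituting back brings back I: I = 4*exp(-3*t)*sin(4*t)/9 - exp(-3*t)*cos(4*t)/3 − (16/9)·I.
Solving for I: (1 + 16/9)·I equals the remaining terms, so I = (9/25)·(4*exp(-3*t)*sin(4*t)/9 - exp(-3*t)*cos(4*t)/3).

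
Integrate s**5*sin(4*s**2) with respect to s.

Let u = s², du = 2s ds; rewrite as (1/2)∫ u^2·sin(4u) du.
Now integrate by parts 2 times.

-s**4*cos(4*s**2)/8 + s**2*sin(4*s**2)/16 + cos(4*s**2)/64 + C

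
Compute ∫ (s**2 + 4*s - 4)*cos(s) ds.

Use integration by parts with u = s**2 + 4*s - 4, dv = cos(s) ds, so v = sin(s).
Apply parts 2 times (tabular method): alternate signs, differentiate u down to 0, integrate dv up.

s**2*sin(s) + 4*s*sin(s) + 2*s*cos(s) - 6*sin(s) + 4*cos(s) + C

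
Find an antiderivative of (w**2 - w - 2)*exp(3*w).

(9*w**2 - 15*w - 13)*exp(3*w)/27 + C

Use integration by parts with u = w**2 - w - 2, dv = exp(3*w) dw, so v = exp(3*w)/3.
Apply parts 2 times (tabular method): alternate signs, differentiate u down to 0, integrate dv up.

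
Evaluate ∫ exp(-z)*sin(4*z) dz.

Let I denote the integral. Integrate by parts with u = sin(4*z), dv = exp(-z) dz, so v = -exp(-z): I = -exp(-z)*sin(4*z) + 4·∫ exp(-z)*cos(4*z) dz.
Apply parts again with u = cos(4*z), dv = exp(-z) dz: ∫ exp(-z)*cos(4*z) dz = -exp(-z)*cos(4*z) − 4·I. Substituting back brings back I: I = -exp(-z)*sin(4*z) - 4*exp(-z)*cos(4*z) − 16·I.
Solving for I: (1 + 16)·I equals the remaining terms, so I = (1/17)·(-exp(-z)*sin(4*z) - 4*exp(-z)*cos(4*z)).

-exp(-z)*sin(4*z)/17 - 4*exp(-z)*cos(4*z)/17 + C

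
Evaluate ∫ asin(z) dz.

z*asin(z) + sqrt(-z**2 + 1) + C

Use integration by parts with u = arcsin(z), dv = dz.
Then du = 1/sqrt(-z**2 + 1) dz.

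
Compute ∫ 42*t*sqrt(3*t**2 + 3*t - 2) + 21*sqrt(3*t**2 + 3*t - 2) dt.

14*(3*t**2 + 3*t - 2)**(3/2)/3 + C

Let u = 3*t**2 + 3*t - 2, so du = (6*t + 3) dt.
Rewriting, the integral becomes 7·∫ √u du = 7·(2/3)u^(3/2).
Substituting back, u = 3*t**2 + 3*t - 2.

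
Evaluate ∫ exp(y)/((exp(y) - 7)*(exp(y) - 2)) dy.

log(exp(y) - 7)/5 - log(exp(y) - 2)/5 + C

Let u = e^y, du = e^y dy.
The integral becomes ∫ du/((u-2)(u-7)); decompose into partial fractions.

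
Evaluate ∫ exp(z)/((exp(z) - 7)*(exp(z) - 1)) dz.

Let u = e^z, du = e^z dz.
The integral becomes ∫ du/((u-1)(u-7)); decompose into partial fractions.

log(exp(z) - 7)/6 - log(exp(z) - 1)/6 + C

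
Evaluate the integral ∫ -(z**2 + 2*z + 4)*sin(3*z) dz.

Use integration by parts with u = z**2 + 2*z + 4, dv = -sin(3*z) dz, so v = cos(3*z)/3.
Apply parts 2 times (tabular method): alternate signs, differentiate u down to 0, integrate dv up.

z**2*cos(3*z)/3 - 2*z*sin(3*z)/9 + 2*z*cos(3*z)/3 - 2*sin(3*z)/9 + 34*cos(3*z)/27 + C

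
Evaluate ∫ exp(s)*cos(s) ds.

exp(s)*sin(s)/2 + exp(s)*cos(s)/2 + C

Let I denote the integral. Integrate by parts with u = cos(s), dv = exp(s) ds, so v = exp(s): I = exp(s)*cos(s) + ∫ exp(s)*sin(s) ds.
Apply parts again with u = sin(s), dv = exp(s) ds: ∫ exp(s)*sin(s) ds = exp(s)*sin(s) − I. Substituting back brings back I: I = exp(s)*sin(s) + exp(s)*cos(s) − I.
Solving for I: (1 + 1)·I equals the remaining terms, so I = (1/2)·(exp(s)*sin(s) + exp(s)*cos(s)).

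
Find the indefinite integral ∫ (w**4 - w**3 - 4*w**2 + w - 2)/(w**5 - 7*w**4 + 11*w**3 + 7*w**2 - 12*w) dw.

Factor the denominator: w*(w - 4)*(w - 3)*(w - 1)*(w + 1).
Partial-fraction decomposition: -1/(8*(w + 1)) - 5/(12*(w - 1)) - 19/(24*(w - 3)) + 13/(6*(w - 4)) + 1/(6*w).
Integrate each term: A/(w−a) contributes A·log|w−a|.

log(w)/6 + 13*log(w - 4)/6 - 19*log(w - 3)/24 - 5*log(w - 1)/12 - log(w + 1)/8 + C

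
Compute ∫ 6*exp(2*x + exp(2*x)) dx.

3*exp(exp(2*x)) + C

Let u = exp(2*x), so du = (2*exp(2*x)) dx.
Rewriting, the integral becomes 3·∫ e^u du = 3·e^u.
Substituting back, u = exp(2*x).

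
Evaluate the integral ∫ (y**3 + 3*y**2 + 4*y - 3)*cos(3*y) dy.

y**3*sin(3*y)/3 + y**2*sin(3*y) + y**2*cos(3*y)/3 + 10*y*sin(3*y)/9 + 2*y*cos(3*y)/3 - 11*sin(3*y)/9 + 10*cos(3*y)/27 + C

Use integration by parts with u = y**3 + 3*y**2 + 4*y - 3, dv = cos(3*y) dy, so v = sin(3*y)/3.
Apply parts 3 times (tabular method): alternate signs, differentiate u down to 0, integrate dv up.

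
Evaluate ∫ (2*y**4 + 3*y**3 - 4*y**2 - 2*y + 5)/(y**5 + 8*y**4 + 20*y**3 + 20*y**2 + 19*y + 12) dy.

Factor the denominator: (y + 1)*(y + 3)*(y + 4)*(y**2 + 1).
Partial-fraction decomposition: -(109*y + 23)/(170*(y**2 + 1)) + 269/(51*(y + 4)) - 14/(5*(y + 3)) + 1/(6*(y + 1)).
Integrate each term; A/(y−a) gives A·log|y−a|; the (By+D)/(y²+p²) term gives a log and an atan.

log(y + 1)/6 - 14*log(y + 3)/5 + 269*log(y + 4)/51 - 109*log(y**2 + 1)/340 - 23*atan(y)/170 + C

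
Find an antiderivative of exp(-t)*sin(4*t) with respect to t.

Let I denote the integral. Integrate by parts with u = sin(4*t), dv = exp(-t) dt, so v = -exp(-t): I = -exp(-t)*sin(4*t) + 4·∫ exp(-t)*cos(4*t) dt.
Apply parts again with u = cos(4*t), dv = exp(-t) dt: ∫ exp(-t)*cos(4*t) dt = -exp(-t)*cos(4*t) − 4·I. Substituting back brings back I: I = -exp(-t)*sin(4*t) - 4*exp(-t)*cos(4*t) − 16·I.
Solving for I: (1 + 16)·I equals the remaining terms, so I = (1/17)·(-exp(-t)*sin(4*t) - 4*exp(-t)*cos(4*t)).

-exp(-t)*sin(4*t)/17 - 4*exp(-t)*cos(4*t)/17 + C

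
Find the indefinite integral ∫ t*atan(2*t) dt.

t**2*atan(2*t)/2 - t/4 + atan(2*t)/8 + C

Use integration by parts with u = arctan(2*t), dv = t dt.
Then du = 2/(4*t**2 + 1) dt.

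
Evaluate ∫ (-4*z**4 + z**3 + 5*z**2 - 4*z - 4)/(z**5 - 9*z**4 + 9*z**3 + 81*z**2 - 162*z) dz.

2*log(z)/81 - 2408*log(z - 6)/243 + 1003*log(z - 3)/162 - 149*log(z + 3)/486 - 134/(27*z - 81) + C

Factor the denominator: z*(z - 6)*(z - 3)**2*(z + 3).
Partial-fraction decomposition: -149/(486*(z + 3)) + 1003/(162*(z - 3)) + 134/(27*(z - 3)**2) - 2408/(243*(z - 6)) + 2/(81*z).
Integrate each term; A/(z−a) gives A·log|z−a|; A/(z−a)² gives −A/(z−a).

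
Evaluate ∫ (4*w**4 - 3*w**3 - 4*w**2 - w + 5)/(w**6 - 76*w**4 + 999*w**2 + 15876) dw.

Factor the denominator: (w - 7)*(w - 6)*(w + 6)*(w + 7)*(w**2 + 9).
Partial-fraction decomposition: (26*w + 365)/(2610*(w**2 + 9)) - 10449/(10556*(w + 7)) + 5699/(7020*(w + 6)) - 4391/(7020*(w - 6)) + 8377/(10556*(w - 7)).
Integrate each term; A/(w−a) gives A·log|w−a|; the (Bw+D)/(w²+p²) term gives a log and an atan.

8377*log(w - 7)/10556 - 4391*log(w - 6)/7020 + 5699*log(w + 6)/7020 - 10449*log(w + 7)/10556 + 13*log(w**2 + 9)/2610 + 73*atan(w/3)/1566 + C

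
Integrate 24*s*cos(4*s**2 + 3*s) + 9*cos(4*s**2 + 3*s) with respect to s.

3*sin(4*s**2 + 3*s) + C

Let u = 4*s**2 + 3*s, so du = (8*s + 3) ds.
Rewriting, the integral becomes 3·∫ cos(u) du = 3·sin(u).
Substituting back, u = 4*s**2 + 3*s.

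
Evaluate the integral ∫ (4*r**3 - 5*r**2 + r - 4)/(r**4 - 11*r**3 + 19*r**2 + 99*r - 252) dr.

113*log(r - 7)/12 - 176*log(r - 4)/21 + 31*log(r - 3)/12 + 8*log(r + 3)/21 + C

Factor the denominator: (r - 7)*(r - 4)*(r - 3)*(r + 3).
Partial-fraction decomposition: 8/(21*(r + 3)) + 31/(12*(r - 3)) - 176/(21*(r - 4)) + 113/(12*(r - 7)).
Integrate each term: A/(r−a) contributes A·log|r−a|.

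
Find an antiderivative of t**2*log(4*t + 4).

Use integration by parts with u = log(4*t + 4), dv = t**2 dt.
Then du = 4/(4*t + 4) dt and v = t**3/3.

t**3*log(4*t + 4)/3 - t**3/9 + t**2/6 - t/3 + log(t + 1)/3 + C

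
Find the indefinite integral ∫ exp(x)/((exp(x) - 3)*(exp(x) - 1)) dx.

Let u = e^x, du = e^x dx.
The integral becomes ∫ du/((u-1)(u-3)); decompose into partial fractions.

log(exp(x) - 3)/2 - log(exp(x) - 1)/2 + C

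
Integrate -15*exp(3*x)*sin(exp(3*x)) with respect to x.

5*cos(exp(3*x)) + C

Let u = exp(3*x), so du = (3*exp(3*x)) dx.
Rewriting, the integral becomes -5·∫ sin(u) du = -5·-cos(u).
Substituting back, u = exp(3*x).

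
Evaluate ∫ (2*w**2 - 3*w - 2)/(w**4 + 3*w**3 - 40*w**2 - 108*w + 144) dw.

13*log(w - 6)/150 + 3*log(w - 1)/175 + 21*log(w + 4)/50 - 11*log(w + 6)/21 + C

Factor the denominator: (w - 6)*(w - 1)*(w + 4)*(w + 6).
Partial-fraction decomposition: -11/(21*(w + 6)) + 21/(50*(w + 4)) + 3/(175*(w - 1)) + 13/(150*(w - 6)).
Integrate each term: A/(w−a) contributes A·log|w−a|.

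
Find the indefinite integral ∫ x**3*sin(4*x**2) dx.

-x**2*cos(4*x**2)/8 + sin(4*x**2)/32 + C

Let u = x², du = 2x dx; rewrite as (1/2)∫ u^1·sin(4u) du.
Now integrate by parts 1 time.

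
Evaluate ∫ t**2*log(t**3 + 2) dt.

t**3*log(t**3 + 2)/3 - t**3/3 + 2*log(t**3 + 2)/3 + C

Let u = t**3 + 2, so du = (3*t**2) dt.
The integral becomes (1/3)·∫ log(u) du; integrate by parts with u′=log(u), dv′=du.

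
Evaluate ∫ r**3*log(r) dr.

Use integration by parts with u = log(r), dv = r**3 dr.
Then du = 1/r dr and v = r**4/4.

r**4*log(r)/4 - r**4/16 + C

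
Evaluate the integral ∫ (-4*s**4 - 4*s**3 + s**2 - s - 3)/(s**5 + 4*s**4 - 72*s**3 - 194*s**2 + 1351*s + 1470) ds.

Factor the denominator: (s - 6)*(s - 5)*(s + 1)*(s + 7)**2.
Partial-fraction decomposition: -114977/(48672*(s + 7)) + 8179/(936*(s + 7)**2) - 1/(1512*(s + 1)) + 2983/(864*(s - 5)) - 6021/(1183*(s - 6)).
Integrate each term; A/(s−a) gives A·log|s−a|; A/(s−a)² gives −A/(s−a).

-6021*log(s - 6)/1183 + 2983*log(s - 5)/864 - log(s + 1)/1512 - 114977*log(s + 7)/48672 - 8179/(936*s + 6552) + C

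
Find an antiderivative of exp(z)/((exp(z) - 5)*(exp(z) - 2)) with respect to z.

Let u = e^z, du = e^z dz.
The integral becomes ∫ du/((u-2)(u-5)); decompose into partial fractions.

log(exp(z) - 5)/3 - log(exp(z) - 2)/3 + C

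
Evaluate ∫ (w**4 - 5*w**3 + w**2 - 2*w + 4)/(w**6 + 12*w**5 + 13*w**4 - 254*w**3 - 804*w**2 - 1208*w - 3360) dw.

Factor the denominator: (w - 5)*(w + 4)*(w + 6)*(w + 7)*(w**2 + 4).
Partial-fraction decomposition: -(247*w + 974)/(30740*(w**2 + 4)) - 4183/(1908*(w + 7)) + 607/(220*(w + 6)) - 151/(270*(w + 4)) + 19/(34452*(w - 5)).
Integrate each term; A/(w−a) gives A·log|w−a|; the (Bw+D)/(w²+p²) term gives a log and an atan.

19*log(w - 5)/34452 - 151*log(w + 4)/270 + 607*log(w + 6)/220 - 4183*log(w + 7)/1908 - 247*log(w**2 + 4)/61480 - 487*atan(w/2)/30740 + C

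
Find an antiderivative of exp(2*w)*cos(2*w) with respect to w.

exp(2*w)*sin(2*w)/4 + exp(2*w)*cos(2*w)/4 + C

Let I denote the integral. Integrate by parts with u = cos(2*w), dv = exp(2*w) dw, so v = exp(2*w)/2: I = exp(2*w)*cos(2*w)/2 + ∫ exp(2*w)*sin(2*w) dw.
Apply parts again with u = sin(2*w), dv = exp(2*w) dw: ∫ exp(2*w)*sin(2*w) dw = exp(2*w)*sin(2*w)/2 − I. Substituting back brings back I: I = exp(2*w)*sin(2*w)/2 + exp(2*w)*cos(2*w)/2 − I.
Solving for I: (1 + 1)·I equals the remaining terms, so I = (1/2)·(exp(2*w)*sin(2*w)/2 + exp(2*w)*cos(2*w)/2).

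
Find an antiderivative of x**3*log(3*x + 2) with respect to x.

Use integration by parts with u = log(3*x + 2), dv = x**3 dx.
Then du = 3/(3*x + 2) dx and v = x**4/4.

x**4*log(3*x + 2)/4 - x**4/16 + x**3/18 - x**2/18 + 2*x/27 - 4*log(3*x + 2)/81 + C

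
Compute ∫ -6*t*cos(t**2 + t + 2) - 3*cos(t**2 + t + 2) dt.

Let u = t**2 + t + 2, so du = (2*t + 1) dt.
Rewriting, the integral becomes -3·∫ cos(u) du = -3·sin(u).
Substituting back, u = t**2 + t + 2.

-3*sin(t**2 + t + 2) + C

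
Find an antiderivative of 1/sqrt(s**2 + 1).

Substitute s = tan(θ), so ds = sec(θ)^2 dθ and the radical becomes sqrt(s**2 + 1) = sec(θ) by the Pythagorean identity.
Integrate the resulting trig expression in θ, then back-substitute tan(θ) = s, sec(θ) = sqrt(s**2 + 1) (absorbing any constant into C).

log(s + sqrt(s**2 + 1)) + C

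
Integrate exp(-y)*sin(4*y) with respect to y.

-exp(-y)*sin(4*y)/17 - 4*exp(-y)*cos(4*y)/17 + C

Let I denote the integral. Integrate by parts with u = sin(4*y), dv = exp(-y) dy, so v = -exp(-y): I = -exp(-y)*sin(4*y) + 4·∫ exp(-y)*cos(4*y) dy.
Apply parts again with u = cos(4*y), dv = exp(-y) dy: ∫ exp(-y)*cos(4*y) dy = -exp(-y)*cos(4*y) − 4·I. Substituting back brings back I: I = -exp(-y)*sin(4*y) - 4*exp(-y)*cos(4*y) − 16·I.
Solving for I: (1 + 16)·I equals the remaining terms, so I = (1/17)·(-exp(-y)*sin(4*y) - 4*exp(-y)*cos(4*y)).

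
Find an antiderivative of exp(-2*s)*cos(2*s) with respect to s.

exp(-2*s)*sin(2*s)/4 - exp(-2*s)*cos(2*s)/4 + C

Let I denote the integral. Integrate by parts with u = cos(2*s), dv = exp(-2*s) ds, so v = -exp(-2*s)/2: I = -exp(-2*s)*cos(2*s)/2 − ∫ exp(-2*s)*sin(2*s) ds.
Apply parts again with u = sin(2*s), dv = exp(-2*s) ds: ∫ exp(-2*s)*sin(2*s) ds = -exp(-2*s)*sin(2*s)/2 + I. Substituting back brings back I: I = exp(-2*s)*sin(2*s)/2 - exp(-2*s)*cos(2*s)/2 − I.
Solving for I: (1 + 1)·I equals the remaining terms, so I = (1/2)·(exp(-2*s)*sin(2*s)/2 - exp(-2*s)*cos(2*s)/2).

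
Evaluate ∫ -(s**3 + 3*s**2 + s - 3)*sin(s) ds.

Use integration by parts with u = s**3 + 3*s**2 + s - 3, dv = -sin(s) ds, so v = cos(s).
Apply parts 3 times (tabular method): alternate signs, differentiate u down to 0, integrate dv up.

s**3*cos(s) - 3*s**2*sin(s) + 3*s**2*cos(s) - 6*s*sin(s) - 5*s*cos(s) + 5*sin(s) - 9*cos(s) + C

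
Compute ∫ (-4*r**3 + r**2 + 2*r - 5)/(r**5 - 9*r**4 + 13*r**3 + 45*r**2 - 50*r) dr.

log(r)/10 - 131*log(r - 5)/1960 - log(r - 1)/8 + 9*log(r + 2)/98 + 47/(14*r - 70) + C

Factor the denominator: r*(r - 5)**2*(r - 1)*(r + 2).
Partial-fraction decomposition: 9/(98*(r + 2)) - 1/(8*(r - 1)) - 131/(1960*(r - 5)) - 47/(14*(r - 5)**2) + 1/(10*r).
Integrate each term; A/(r−a) gives A·log|r−a|; A/(r−a)² gives −A/(r−a).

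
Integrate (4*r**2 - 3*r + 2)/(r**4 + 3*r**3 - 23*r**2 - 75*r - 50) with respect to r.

Factor the denominator: (r - 5)*(r + 1)*(r + 2)*(r + 5).
Partial-fraction decomposition: -39/(40*(r + 5)) + 8/(7*(r + 2)) - 3/(8*(r + 1)) + 29/(140*(r - 5)).
Integrate each term: A/(r−a) contributes A·log|r−a|.

29*log(r - 5)/140 - 3*log(r + 1)/8 + 8*log(r + 2)/7 - 39*log(r + 5)/40 + C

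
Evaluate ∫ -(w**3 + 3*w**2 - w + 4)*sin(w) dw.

w**3*cos(w) - 3*w**2*sin(w) + 3*w**2*cos(w) - 6*w*sin(w) - 7*w*cos(w) + 7*sin(w) - 2*cos(w) + C

Use integration by parts with u = w**3 + 3*w**2 - w + 4, dv = -sin(w) dw, so v = cos(w).
Apply parts 3 times (tabular method): alternate signs, differentiate u down to 0, integrate dv up.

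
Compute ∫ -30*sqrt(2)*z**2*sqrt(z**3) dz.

-20*sqrt(2)*(z**3)**(3/2)/3 + C

Let u = 2*z**3, so du = (6*z**2) dz.
Rewriting, the integral becomes -5·∫ √u du = -5·(2/3)u^(3/2).
Substituting back, u = 2*z**3.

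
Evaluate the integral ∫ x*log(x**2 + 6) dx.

x**2*log(x**2 + 6)/2 - x**2/2 + 3*log(x**2 + 6) + C

Let u = x**2 + 6, so du = (2*x) dx.
The integral becomes (1/2)·∫ log(u) du; integrate by parts with u′=log(u), dv′=du.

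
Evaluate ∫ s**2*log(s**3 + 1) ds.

Let u = s**3 + 1, so du = (3*s**2) ds.
The integral becomes (1/3)·∫ log(u) du; integrate by parts with u′=log(u), dv′=du.

s**3*log(s**3 + 1)/3 - s**3/3 + log(s**3 + 1)/3 + C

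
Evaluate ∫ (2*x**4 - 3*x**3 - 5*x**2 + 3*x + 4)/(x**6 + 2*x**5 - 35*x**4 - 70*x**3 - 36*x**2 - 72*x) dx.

Factor the denominator: x*(x - 6)*(x + 2)*(x + 6)*(x**2 + 1).
Partial-fraction decomposition: (28*x - 1)/(185*(x**2 + 1)) - 1523/(5328*(x + 6)) + 17/(160*(x + 2)) + 893/(10656*(x - 6)) - 1/(18*x).
Integrate each term; A/(x−a) gives A·log|x−a|; the (Bx+D)/(x²+p²) term gives a log and an atan.

-log(x)/18 + 893*log(x - 6)/10656 + 17*log(x + 2)/160 - 1523*log(x + 6)/5328 + 14*log(x**2 + 1)/185 - atan(x)/185 + C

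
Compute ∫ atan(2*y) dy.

Use integration by parts with u = arctan(2*y), dv = dy.
Then du = 2/(4*y**2 + 1) dy.

y*atan(2*y) - log(4*y**2 + 1)/4 + C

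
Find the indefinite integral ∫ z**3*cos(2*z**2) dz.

Let u = z², du = 2z dz; rewrite as (1/2)∫ u^1·cos(2u) du.
Now integrate by parts 1 time.

z**2*sin(2*z**2)/4 + cos(2*z**2)/8 + C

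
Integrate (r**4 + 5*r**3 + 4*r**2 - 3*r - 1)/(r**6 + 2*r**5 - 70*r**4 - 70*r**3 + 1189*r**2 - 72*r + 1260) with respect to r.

2501*log(r - 6)/5772 - 667*log(r - 5)/1716 + 377*log(r + 6)/4884 - 451*log(r + 7)/3900 - log(r**2 + 1)/325 - 32*atan(r)/12025 + C

Factor the denominator: (r - 6)*(r - 5)*(r + 6)*(r + 7)*(r**2 + 1).
Partial-fraction decomposition: -2*(37*r + 16)/(12025*(r**2 + 1)) - 451/(3900*(r + 7)) + 377/(4884*(r + 6)) - 667/(1716*(r - 5)) + 2501/(5772*(r - 6)).
Integrate each term; A/(r−a) gives A·log|r−a|; the (Br+D)/(r²+p²) term gives a log and an atan.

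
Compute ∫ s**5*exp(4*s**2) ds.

Let u = s², du = 2s ds; rewrite as (1/2)∫ u^2·exp(4u) du.
Now integrate by parts 2 times.

(8*s**4 - 4*s**2 + 1)*exp(4*s**2)/64 + C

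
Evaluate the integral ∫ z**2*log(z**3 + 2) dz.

Let u = z**3 + 2, so du = (3*z**2) dz.
The integral becomes (1/3)·∫ log(u) du; integrate by parts with u′=log(u), dv′=du.

z**3*log(z**3 + 2)/3 - z**3/3 + 2*log(z**3 + 2)/3 + C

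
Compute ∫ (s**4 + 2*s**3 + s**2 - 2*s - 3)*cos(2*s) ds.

s**4*sin(2*s)/2 + s**3*sin(2*s) + s**3*cos(2*s) - s**2*sin(2*s) + 3*s**2*cos(2*s)/2 - 5*s*sin(2*s)/2 - s*cos(2*s) - sin(2*s) - 5*cos(2*s)/4 + C

Use integration by parts with u = s**4 + 2*s**3 + s**2 - 2*s - 3, dv = cos(2*s) ds, so v = sin(2*s)/2.
Apply parts 4 times (tabular method): alternate signs, differentiate u down to 0, integrate dv up.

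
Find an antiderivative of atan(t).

Use integration by parts with u = arctan(t), dv = dt.
Then du = 1/(t**2 + 1) dt.

t*atan(t) - log(t**2 + 1)/2 + C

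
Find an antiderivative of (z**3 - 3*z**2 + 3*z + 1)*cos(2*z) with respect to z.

Use integration by parts with u = z**3 - 3*z**2 + 3*z + 1, dv = cos(2*z) dz, so v = sin(2*z)/2.
Apply parts 3 times (tabular method): alternate signs, differentiate u down to 0, integrate dv up.

z**3*sin(2*z)/2 - 3*z**2*sin(2*z)/2 + 3*z**2*cos(2*z)/4 + 3*z*sin(2*z)/4 - 3*z*cos(2*z)/2 + 5*sin(2*z)/4 + 3*cos(2*z)/8 + C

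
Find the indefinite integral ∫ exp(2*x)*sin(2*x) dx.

Let I denote the integral. Integrate by parts with u = sin(2*x), dv = exp(2*x) dx, so v = exp(2*x)/2: I = exp(2*x)*sin(2*x)/2 − ∫ exp(2*x)*cos(2*x) dx.
Apply parts again with u = cos(2*x), dv = exp(2*x) dx: ∫ exp(2*x)*cos(2*x) dx = exp(2*x)*cos(2*x)/2 + I. Substituting back brings back I: I = exp(2*x)*sin(2*x)/2 - exp(2*x)*cos(2*x)/2 − I.
Solving for I: (1 + 1)·I equals the remaining terms, so I = (1/2)·(exp(2*x)*sin(2*x)/2 - exp(2*x)*cos(2*x)/2).

exp(2*x)*sin(2*x)/4 - exp(2*x)*cos(2*x)/4 + C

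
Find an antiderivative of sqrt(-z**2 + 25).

z*sqrt(-z**2 + 25)/2 + 25*asin(z/5)/2 + C

Substitute z = 5·sin(θ), so dz = 5·cos(θ) dθ and the radical becomes sqrt(-z**2 + 25) = 5·cos(θ) by the Pythagorean identity.
Integrate the resulting trig expression in θ, then back-substitute θ = asin(z/5), sin(θ) = z/5, cos(θ) = sqrt(-z**2 + 25)/5 (absorbing any constant into C).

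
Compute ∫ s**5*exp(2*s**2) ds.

(2*s**4 - 2*s**2 + 1)*exp(2*s**2)/8 + C

Let u = s², du = 2s ds; rewrite as (1/2)∫ u^2·exp(2u) du.
Now integrate by parts 2 times.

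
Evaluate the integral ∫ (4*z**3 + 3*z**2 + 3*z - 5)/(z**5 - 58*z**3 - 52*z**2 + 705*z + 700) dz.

1535*log(z - 7)/3456 - 311*log(z - 4)/1215 - 9*log(z + 1)/640 - 677*log(z + 5)/3888 - 445/(432*z + 2160) + C

Factor the denominator: (z - 7)*(z - 4)*(z + 1)*(z + 5)**2.
Partial-fraction decomposition: -677/(3888*(z + 5)) + 445/(432*(z + 5)**2) - 9/(640*(z + 1)) - 311/(1215*(z - 4)) + 1535/(3456*(z - 7)).
Integrate each term; A/(z−a) gives A·log|z−a|; A/(z−a)² gives −A/(z−a).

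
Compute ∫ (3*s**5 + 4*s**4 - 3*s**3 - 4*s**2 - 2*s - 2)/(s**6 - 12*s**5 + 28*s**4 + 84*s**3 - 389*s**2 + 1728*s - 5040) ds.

Factor the denominator: (s - 7)*(s - 5)*(s - 4)*(s + 4)*(s**2 + 9).
Partial-fraction decomposition: -(2816*s - 4909)/(12325*(s**2 + 9)) + 29/(300*(s + 4)) + 383/(60*(s - 4)) - 949/(51*(s - 5)) + 1336/(87*(s - 7)).
Integrate each term; A/(s−a) gives A·log|s−a|; the (Bs+D)/(s²+p²) term gives a log and an atan.

1336*log(s - 7)/87 - 949*log(s - 5)/51 + 383*log(s - 4)/60 + 29*log(s + 4)/300 - 1408*log(s**2 + 9)/12325 + 4909*atan(s/3)/36975 + C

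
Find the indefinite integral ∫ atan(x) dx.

Use integration by parts with u = arctan(x), dv = dx.
Then du = 1/(x**2 + 1) dx.

x*atan(x) - log(x**2 + 1)/2 + C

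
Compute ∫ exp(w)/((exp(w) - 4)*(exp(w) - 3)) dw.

log(exp(w) - 4) - log(exp(w) - 3) + C

Let u = e^w, du = e^w dw.
The integral becomes ∫ du/((u-4)(u-3)); decompose into partial fractions.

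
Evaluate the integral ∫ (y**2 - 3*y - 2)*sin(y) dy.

Use integration by parts with u = y**2 - 3*y - 2, dv = sin(y) dy, so v = -cos(y).
Apply parts 2 times (tabular method): alternate signs, differentiate u down to 0, integrate dv up.

-y**2*cos(y) + 2*y*sin(y) + 3*y*cos(y) - 3*sin(y) + 4*cos(y) + C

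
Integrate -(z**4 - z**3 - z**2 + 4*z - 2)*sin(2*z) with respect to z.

z**4*cos(2*z)/2 - z**3*sin(2*z) - z**3*cos(2*z)/2 + 3*z**2*sin(2*z)/4 - 2*z**2*cos(2*z) + 2*z*sin(2*z) + 11*z*cos(2*z)/4 - 11*sin(2*z)/8 + C

Use integration by parts with u = z**4 - z**3 - z**2 + 4*z - 2, dv = -sin(2*z) dz, so v = cos(2*z)/2.
Apply parts 4 times (tabular method): alternate signs, differentiate u down to 0, integrate dv up.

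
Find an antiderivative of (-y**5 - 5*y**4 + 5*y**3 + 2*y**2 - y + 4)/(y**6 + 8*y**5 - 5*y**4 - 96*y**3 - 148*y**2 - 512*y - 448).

-61*log(y - 4)/275 + log(y + 1)/225 - 67*log(y + 4)/180 - 1598*log(y + 7)/5247 - 561*log(y**2 + 4)/10600 + 359*atan(y/2)/2650 + C

Factor the denominator: (y - 4)*(y + 1)*(y + 4)*(y + 7)*(y**2 + 4).
Partial-fraction decomposition: -(561*y - 1436)/(5300*(y**2 + 4)) - 1598/(5247*(y + 7)) - 67/(180*(y + 4)) + 1/(225*(y + 1)) - 61/(275*(y - 4)).
Integrate each term; A/(y−a) gives A·log|y−a|; the (By+D)/(y²+p²) term gives a log and an atan.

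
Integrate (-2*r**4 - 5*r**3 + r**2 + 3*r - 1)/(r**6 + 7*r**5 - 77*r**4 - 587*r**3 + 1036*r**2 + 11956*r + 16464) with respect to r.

-1612*log(r - 7)/4851 + 3619*log(r - 6)/13520 + log(r + 2)/720 + 21*log(r + 4)/220 - 1334*log(r + 7)/41405 + 102/(91*r + 637) + C

Factor the denominator: (r - 7)*(r - 6)*(r + 2)*(r + 4)*(r + 7)**2.
Partial-fraction decomposition: -1334/(41405*(r + 7)) - 102/(91*(r + 7)**2) + 21/(220*(r + 4)) + 1/(720*(r + 2)) + 3619/(13520*(r - 6)) - 1612/(4851*(r - 7)).
Integrate each term; A/(r−a) gives A·log|r−a|; A/(r−a)² gives −A/(r−a).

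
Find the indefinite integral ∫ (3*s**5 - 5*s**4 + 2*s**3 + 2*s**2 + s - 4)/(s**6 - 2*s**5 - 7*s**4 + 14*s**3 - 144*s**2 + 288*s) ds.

Factor the denominator: s*(s - 4)*(s - 2)*(s + 4)*(s**2 + 9).
Partial-fraction decomposition: (2888*s + 225)/(2925*(s**2 + 9)) + 557/(600*(s + 4)) - 19/(156*(s - 2)) + 61/(50*(s - 4)) - 1/(72*s).
Integrate each term; A/(s−a) gives A·log|s−a|; the (Bs+D)/(s²+p²) term gives a log and an atan.

-log(s)/72 + 61*log(s - 4)/50 - 19*log(s - 2)/156 + 557*log(s + 4)/600 + 1444*log(s**2 + 9)/2925 + atan(s/3)/39 + C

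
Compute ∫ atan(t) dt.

Use integration by parts with u = arctan(t), dv = dt.
Then du = 1/(t**2 + 1) dt.

t*atan(t) - log(t**2 + 1)/2 + C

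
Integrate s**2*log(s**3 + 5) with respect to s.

s**3*log(s**3 + 5)/3 - s**3/3 + 5*log(s**3 + 5)/3 + C

Let u = s**3 + 5, so du = (3*s**2) ds.
The integral becomes (1/3)·∫ log(u) du; integrate by parts with u′=log(u), dv′=du.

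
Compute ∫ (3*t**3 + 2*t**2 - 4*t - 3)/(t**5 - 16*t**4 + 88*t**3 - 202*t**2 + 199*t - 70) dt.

Factor the denominator: (t - 7)*(t - 5)*(t - 2)*(t - 1)**2.
Partial-fraction decomposition: -37/(144*(t - 1)) + 1/(12*(t - 1)**2) + 7/(5*(t - 2)) - 67/(16*(t - 5)) + 137/(45*(t - 7)).
Integrate each term; A/(t−a) gives A·log|t−a|; A/(t−a)² gives −A/(t−a).

137*log(t - 7)/45 - 67*log(t - 5)/16 + 7*log(t - 2)/5 - 37*log(t - 1)/144 - 1/(12*t - 12) + C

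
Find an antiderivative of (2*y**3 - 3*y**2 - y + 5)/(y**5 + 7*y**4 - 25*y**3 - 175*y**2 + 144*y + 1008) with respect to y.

Factor the denominator: (y - 4)*(y - 3)*(y + 3)*(y + 4)*(y + 7).
Partial-fraction decomposition: -821/(1320*(y + 7)) + 167/(168*(y + 4)) - 73/(168*(y + 3)) - 29/(420*(y - 3)) + 81/(616*(y - 4)).
Integrate each term: A/(y−a) contributes A·log|y−a|.

81*log(y - 4)/616 - 29*log(y - 3)/420 - 73*log(y + 3)/168 + 167*log(y + 4)/168 - 821*log(y + 7)/1320 + C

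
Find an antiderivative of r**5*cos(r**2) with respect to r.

Let u = r², du = 2r dr; rewrite as (1/2)∫ u^2·cos(1u) du.
Now integrate by parts 2 times.

r**4*sin(r**2)/2 + r**2*cos(r**2) - sin(r**2) + C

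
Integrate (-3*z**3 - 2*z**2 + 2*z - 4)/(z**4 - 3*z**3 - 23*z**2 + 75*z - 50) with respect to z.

Factor the denominator: (z - 5)*(z - 2)*(z - 1)*(z + 5).
Partial-fraction decomposition: -311/(420*(z + 5)) - 7/(24*(z - 1)) + 32/(21*(z - 2)) - 419/(120*(z - 5)).
Integrate each term: A/(z−a) contributes A·log|z−a|.

-419*log(z - 5)/120 + 32*log(z - 2)/21 - 7*log(z - 1)/24 - 311*log(z + 5)/420 + C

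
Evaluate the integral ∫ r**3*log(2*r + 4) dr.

r**4*log(2*r + 4)/4 - r**4/16 + r**3/6 - r**2/2 + 2*r - 4*log(r + 2) + C

Use integration by parts with u = log(2*r + 4), dv = r**3 dr.
Then du = 2/(2*r + 4) dr and v = r**4/4.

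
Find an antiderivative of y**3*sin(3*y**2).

Let u = y², du = 2y dy; rewrite as (1/2)∫ u^1·sin(3u) du.
Now integrate by parts 1 time.

-y**2*cos(3*y**2)/6 + sin(3*y**2)/18 + C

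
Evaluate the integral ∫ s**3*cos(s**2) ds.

s**2*sin(s**2)/2 + cos(s**2)/2 + C

Let u = s², du = 2s ds; rewrite as (1/2)∫ u^1·cos(1u) du.
Now integrate by parts 1 time.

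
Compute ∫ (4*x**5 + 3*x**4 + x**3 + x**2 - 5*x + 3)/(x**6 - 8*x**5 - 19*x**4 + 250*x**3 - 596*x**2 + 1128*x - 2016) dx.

74791*log(x - 7)/8268 - 4927*log(x - 4)/600 + 413*log(x - 3)/156 + 9121*log(x + 6)/15600 - 18269*log(x**2 + 4)/551200 + 12617*atan(x/2)/275600 + C

Factor the denominator: (x - 7)*(x - 4)*(x - 3)*(x + 6)*(x**2 + 4).
Partial-fraction decomposition: -(18269*x - 25234)/(275600*(x**2 + 4)) + 9121/(15600*(x + 6)) + 413/(156*(x - 3)) - 4927/(600*(x - 4)) + 74791/(8268*(x - 7)).
Integrate each term; A/(x−a) gives A·log|x−a|; the (Bx+D)/(x²+p²) term gives a log and an atan.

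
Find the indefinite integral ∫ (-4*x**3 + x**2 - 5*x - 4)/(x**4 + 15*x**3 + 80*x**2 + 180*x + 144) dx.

Factor the denominator: (x + 2)*(x + 3)*(x + 4)*(x + 6).
Partial-fraction decomposition: -463/(12*(x + 6)) + 72/(x + 4) - 128/(3*(x + 3)) + 21/(4*(x + 2)).
Integrate each term: A/(x−a) contributes A·log|x−a|.

21*log(x + 2)/4 - 128*log(x + 3)/3 + 72*log(x + 4) - 463*log(x + 6)/12 + C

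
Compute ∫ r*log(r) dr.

Use integration by parts with u = log(r), dv = r dr.
Then du = 1/r dr and v = r**2/2.

r**2*log(r)/2 - r**2/4 + C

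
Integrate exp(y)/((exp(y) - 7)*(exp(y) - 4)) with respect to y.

log(exp(y) - 7)/3 - log(exp(y) - 4)/3 + C

Let u = e^y, du = e^y dy.
The integral becomes ∫ du/((u-7)(u-4)); decompose into partial fractions.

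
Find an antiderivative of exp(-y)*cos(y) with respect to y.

Let I denote the integral. Integrate by parts with u = cos(y), dv = exp(-y) dy, so v = -exp(-y): I = -exp(-y)*cos(y) − ∫ exp(-y)*sin(y) dy.
Apply parts again with u = sin(y), dv = exp(-y) dy: ∫ exp(-y)*sin(y) dy = -exp(-y)*sin(y) + I. Substituting back brings back I: I = exp(-y)*sin(y) - exp(-y)*cos(y) − I.
Solving for I: (1 + 1)·I equals the remaining terms, so I = (1/2)·(exp(-y)*sin(y) - exp(-y)*cos(y)).

exp(-y)*sin(y)/2 - exp(-y)*cos(y)/2 + C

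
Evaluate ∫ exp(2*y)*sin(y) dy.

2*exp(2*y)*sin(y)/5 - exp(2*y)*cos(y)/5 + C

Let I denote the integral. Integrate by parts with u = sin(y), dv = exp(2*y) dy, so v = exp(2*y)/2: I = exp(2*y)*sin(y)/2 − (1/2)·∫ exp(2*y)*cos(y) dy.
Apply parts again with u = cos(y), dv = exp(2*y) dy: ∫ exp(2*y)*cos(y) dy = exp(2*y)*cos(y)/2 + (1/2)·I. Substituting back brings back I: I = exp(2*y)*sin(y)/2 - exp(2*y)*cos(y)/4 − (1/4)·I.
Solving for I: (1 + 1/4)·I equals the remaining terms, so I = (4/5)·(exp(2*y)*sin(y)/2 - exp(2*y)*cos(y)/4).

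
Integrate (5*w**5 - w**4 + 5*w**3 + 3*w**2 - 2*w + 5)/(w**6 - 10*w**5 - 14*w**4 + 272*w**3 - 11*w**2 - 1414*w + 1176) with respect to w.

Factor the denominator: (w - 7)**2*(w - 2)*(w - 1)*(w + 3)*(w + 4).
Partial-fraction decomposition: 1127/(726*(w + 4)) - 1393/(2000*(w + 3)) - 1/(48*(w - 1)) + 197/(750*(w - 2)) + 177068/(45375*(w - 7)) + 27829/(1100*(w - 7)**2).
Integrate each term; A/(w−a) gives A·log|w−a|; A/(w−a)² gives −A/(w−a).

177068*log(w - 7)/45375 + 197*log(w - 2)/750 - log(w - 1)/48 - 1393*log(w + 3)/2000 + 1127*log(w + 4)/726 - 27829/(1100*w - 7700) + C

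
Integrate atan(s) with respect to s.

Use integration by parts with u = arctan(s), dv = ds.
Then du = 1/(s**2 + 1) ds.

s*atan(s) - log(s**2 + 1)/2 + C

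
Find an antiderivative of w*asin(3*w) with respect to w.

Use integration by parts with u = arcsin(3*w), dv = w dw.
Then du = 3/sqrt(-9*w**2 + 1) dw.

w**2*asin(3*w)/2 + w*sqrt(-9*w**2 + 1)/12 - asin(3*w)/36 + C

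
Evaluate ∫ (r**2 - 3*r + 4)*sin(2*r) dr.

Use integration by parts with u = r**2 - 3*r + 4, dv = sin(2*r) dr, so v = -cos(2*r)/2.
Apply parts 2 times (tabular method): alternate signs, differentiate u down to 0, integrate dv up.

-r**2*cos(2*r)/2 + r*sin(2*r)/2 + 3*r*cos(2*r)/2 - 3*sin(2*r)/4 - 7*cos(2*r)/4 + C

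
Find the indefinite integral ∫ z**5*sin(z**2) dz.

Let u = z², du = 2z dz; rewrite as (1/2)∫ u^2·sin(1u) du.
Now integrate by parts 2 times.

-z**4*cos(z**2)/2 + z**2*sin(z**2) + cos(z**2) + C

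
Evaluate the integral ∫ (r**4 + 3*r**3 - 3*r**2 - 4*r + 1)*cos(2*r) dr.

r**4*sin(2*r)/2 + 3*r**3*sin(2*r)/2 + r**3*cos(2*r) - 3*r**2*sin(2*r) + 9*r**2*cos(2*r)/4 - 17*r*sin(2*r)/4 - 3*r*cos(2*r) + 2*sin(2*r) - 17*cos(2*r)/8 + C

Use integration by parts with u = r**4 + 3*r**3 - 3*r**2 - 4*r + 1, dv = cos(2*r) dr, so v = sin(2*r)/2.
Apply parts 4 times (tabular method): alternate signs, differentiate u down to 0, integrate dv up.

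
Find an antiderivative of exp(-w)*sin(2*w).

-exp(-w)*sin(2*w)/5 - 2*exp(-w)*cos(2*w)/5 + C

Let I denote the integral. Integrate by parts with u = sin(2*w), dv = exp(-w) dw, so v = -exp(-w): I = -exp(-w)*sin(2*w) + 2·∫ exp(-w)*cos(2*w) dw.
Apply parts again with u = cos(2*w), dv = exp(-w) dw: ∫ exp(-w)*cos(2*w) dw = -exp(-w)*cos(2*w) − 2·I. Substituting back brings back I: I = -exp(-w)*sin(2*w) - 2*exp(-w)*cos(2*w) − 4·I.
Solving for I: (1 + 4)·I equals the remaining terms, so I = (1/5)·(-exp(-w)*sin(2*w) - 2*exp(-w)*cos(2*w)).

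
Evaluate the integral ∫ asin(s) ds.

Use integration by parts with u = arcsin(s), dv = ds.
Then du = 1/sqrt(-s**2 + 1) ds.

s*asin(s) + sqrt(-s**2 + 1) + C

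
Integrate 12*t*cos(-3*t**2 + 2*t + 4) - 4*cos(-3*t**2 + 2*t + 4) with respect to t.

Let u = 3*t**2 - 2*t - 4, so du = (6*t - 2) dt.
Rewriting, the integral becomes 2·∫ cos(u) du = 2·sin(u).
Substituting back, u = 3*t**2 - 2*t - 4.

-2*sin(-3*t**2 + 2*t + 4) + C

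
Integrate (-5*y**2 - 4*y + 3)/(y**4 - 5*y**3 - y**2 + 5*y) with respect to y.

Factor the denominator: y*(y - 5)*(y - 1)*(y + 1).
Partial-fraction decomposition: -1/(6*(y + 1)) + 3/(4*(y - 1)) - 71/(60*(y - 5)) + 3/(5*y).
Integrate each term: A/(y−a) contributes A·log|y−a|.

3*log(y)/5 - 71*log(y - 5)/60 + 3*log(y - 1)/4 - log(y + 1)/6 + C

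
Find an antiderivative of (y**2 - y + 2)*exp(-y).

(-y**2 - y - 3)*exp(-y) + C

Use integration by parts with u = y**2 - y + 2, dv = exp(-y) dy, so v = -exp(-y).
Apply parts 2 times (tabular method): alternate signs, differentiate u down to 0, integrate dv up.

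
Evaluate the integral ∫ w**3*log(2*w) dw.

w**4*(log(w) + log(2))/4 - w**4/16 + C

Use integration by parts with u = log(2*w), dv = w**3 dw.
Then du = 1/w dw and v = w**4/4.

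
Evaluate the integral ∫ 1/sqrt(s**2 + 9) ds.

Substitute s = 3·tan(θ), so ds = 3·sec(θ)^2 dθ and the radical becomes sqrt(s**2 + 9) = 3·sec(θ) by the Pythagorean identity.
Integrate the resulting trig expression in θ, then back-substitute tan(θ) = s/3, sec(θ) = sqrt(s**2 + 9)/3 (absorbing any constant into C).

log(s + sqrt(s**2 + 9)) + C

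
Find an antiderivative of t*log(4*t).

Use integration by parts with u = log(4*t), dv = t dt.
Then du = 1/t dt and v = t**2/2.

t**2*(log(t) + 2*log(2))/2 - t**2/4 + C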